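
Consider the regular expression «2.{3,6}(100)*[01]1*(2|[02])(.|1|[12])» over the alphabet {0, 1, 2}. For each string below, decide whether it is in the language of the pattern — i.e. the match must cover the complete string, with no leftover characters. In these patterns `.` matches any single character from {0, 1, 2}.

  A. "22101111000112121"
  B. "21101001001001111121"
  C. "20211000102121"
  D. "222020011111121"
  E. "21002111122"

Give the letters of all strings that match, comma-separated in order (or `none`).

A → no match
B → match
C → no match
D → match
E → match

B, D, E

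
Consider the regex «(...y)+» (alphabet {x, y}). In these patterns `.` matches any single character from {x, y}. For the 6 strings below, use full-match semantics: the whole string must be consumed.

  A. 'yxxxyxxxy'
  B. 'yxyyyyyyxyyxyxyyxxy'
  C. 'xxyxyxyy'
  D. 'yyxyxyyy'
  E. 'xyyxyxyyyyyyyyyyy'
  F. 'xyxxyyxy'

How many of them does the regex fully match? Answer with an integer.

A. 'yxxxyxxxy' → no match
B → no match
C. 'xxyxyxyy' → no match
D. 'yyxyxyyy' → match
E → no match
F. 'xyxxyyxy' → no match
Total matched: 1

1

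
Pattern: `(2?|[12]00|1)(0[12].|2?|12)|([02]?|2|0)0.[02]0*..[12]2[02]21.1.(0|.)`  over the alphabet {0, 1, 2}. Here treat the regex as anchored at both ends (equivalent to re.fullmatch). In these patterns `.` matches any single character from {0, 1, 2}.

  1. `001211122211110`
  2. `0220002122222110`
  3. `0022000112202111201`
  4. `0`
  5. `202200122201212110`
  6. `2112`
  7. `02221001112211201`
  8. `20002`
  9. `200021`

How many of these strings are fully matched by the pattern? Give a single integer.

1 → match
2 → no match
3 → no match
4 → no match
5 → no match
6 → no match
7 → no match
8 → no match
9 → match
Total matched: 2

2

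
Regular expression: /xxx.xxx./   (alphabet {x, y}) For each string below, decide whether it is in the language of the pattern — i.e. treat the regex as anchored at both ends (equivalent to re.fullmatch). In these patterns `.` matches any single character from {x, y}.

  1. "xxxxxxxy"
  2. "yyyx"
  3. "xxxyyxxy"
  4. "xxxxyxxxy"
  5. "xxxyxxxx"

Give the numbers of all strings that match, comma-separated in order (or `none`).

1 → match
2 → no match — must start with "xxx"
3 → no match
4 → no match
5 → match

1, 5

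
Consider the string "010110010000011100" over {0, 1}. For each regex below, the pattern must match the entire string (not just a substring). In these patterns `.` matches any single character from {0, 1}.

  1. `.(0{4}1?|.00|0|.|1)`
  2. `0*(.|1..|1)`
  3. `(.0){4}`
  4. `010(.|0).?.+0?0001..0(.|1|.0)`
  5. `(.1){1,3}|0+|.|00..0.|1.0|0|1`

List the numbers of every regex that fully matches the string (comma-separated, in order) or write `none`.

4

1 → no match
2 → no match
3 → no match
4 → match
5 → no match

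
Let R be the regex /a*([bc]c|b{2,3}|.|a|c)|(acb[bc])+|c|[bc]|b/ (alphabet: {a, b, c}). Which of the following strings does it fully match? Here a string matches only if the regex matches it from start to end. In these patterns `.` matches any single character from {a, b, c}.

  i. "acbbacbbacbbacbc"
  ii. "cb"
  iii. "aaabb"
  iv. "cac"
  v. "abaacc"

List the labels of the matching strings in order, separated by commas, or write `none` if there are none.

i, iii

i → match
ii. "cb" → no match
iii. "aaabb" → match
iv. "cac" → no match
v. "abaacc" → no match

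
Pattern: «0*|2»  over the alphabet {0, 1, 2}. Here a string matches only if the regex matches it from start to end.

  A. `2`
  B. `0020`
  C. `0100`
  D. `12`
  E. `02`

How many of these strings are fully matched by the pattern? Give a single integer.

A → match
B → no match
C → no match
D → no match
E → no match
Total matched: 1

1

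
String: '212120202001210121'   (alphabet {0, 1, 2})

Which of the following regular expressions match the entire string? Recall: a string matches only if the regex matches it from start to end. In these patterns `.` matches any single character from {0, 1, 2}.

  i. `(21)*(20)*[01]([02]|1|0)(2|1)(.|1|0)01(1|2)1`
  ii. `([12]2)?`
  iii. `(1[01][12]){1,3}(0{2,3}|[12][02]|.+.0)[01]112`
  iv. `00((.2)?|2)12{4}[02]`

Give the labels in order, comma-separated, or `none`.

i

i → match
ii → no match
iii → no match — must start with '1'
iv → no match — must start with '00'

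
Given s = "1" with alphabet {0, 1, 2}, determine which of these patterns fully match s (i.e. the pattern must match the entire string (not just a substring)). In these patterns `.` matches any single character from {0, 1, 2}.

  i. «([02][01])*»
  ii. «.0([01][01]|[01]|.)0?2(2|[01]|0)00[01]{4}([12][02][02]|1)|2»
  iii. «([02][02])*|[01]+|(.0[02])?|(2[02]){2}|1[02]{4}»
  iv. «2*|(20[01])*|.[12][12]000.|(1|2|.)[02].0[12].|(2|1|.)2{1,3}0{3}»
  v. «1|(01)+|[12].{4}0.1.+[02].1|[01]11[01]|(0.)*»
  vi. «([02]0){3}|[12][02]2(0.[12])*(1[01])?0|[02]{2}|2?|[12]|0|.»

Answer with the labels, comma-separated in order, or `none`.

iii, v, vi

i → no match
ii → no match
iii → match
iv → no match
v → match
vi → match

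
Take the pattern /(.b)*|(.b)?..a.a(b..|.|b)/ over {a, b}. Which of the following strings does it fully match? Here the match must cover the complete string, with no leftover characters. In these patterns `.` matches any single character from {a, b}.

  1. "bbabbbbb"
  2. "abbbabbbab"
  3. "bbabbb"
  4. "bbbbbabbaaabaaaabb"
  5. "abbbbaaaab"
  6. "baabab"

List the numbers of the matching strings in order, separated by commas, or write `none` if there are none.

1 → match
2 → match
3 → match
4 → no match
5 → no match
6 → match

1, 2, 3, 6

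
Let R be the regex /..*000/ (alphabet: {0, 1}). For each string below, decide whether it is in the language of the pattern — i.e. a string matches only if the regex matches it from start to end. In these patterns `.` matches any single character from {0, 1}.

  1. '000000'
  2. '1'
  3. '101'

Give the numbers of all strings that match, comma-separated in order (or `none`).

1

1 → match
2 → no match — must end with '000'
3 → no match — must end with '000'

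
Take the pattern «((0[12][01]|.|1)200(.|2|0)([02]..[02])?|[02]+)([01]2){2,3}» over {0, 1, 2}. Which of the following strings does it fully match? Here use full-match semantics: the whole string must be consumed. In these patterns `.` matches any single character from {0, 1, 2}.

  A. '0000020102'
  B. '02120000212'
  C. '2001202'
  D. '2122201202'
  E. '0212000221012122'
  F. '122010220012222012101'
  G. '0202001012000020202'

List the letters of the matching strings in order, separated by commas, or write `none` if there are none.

B, C

A → no match
B → match
C → match
D → no match
E → no match
F → no match — must end with '2'
G → no match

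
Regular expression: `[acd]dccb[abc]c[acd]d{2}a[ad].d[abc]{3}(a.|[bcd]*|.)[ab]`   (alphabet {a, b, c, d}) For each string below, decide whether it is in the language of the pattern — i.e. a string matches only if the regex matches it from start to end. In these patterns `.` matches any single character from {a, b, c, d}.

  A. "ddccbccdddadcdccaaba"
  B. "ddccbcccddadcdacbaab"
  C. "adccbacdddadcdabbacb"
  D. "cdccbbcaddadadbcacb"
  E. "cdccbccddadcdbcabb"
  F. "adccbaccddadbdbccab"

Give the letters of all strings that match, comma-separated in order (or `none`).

A → match
B → match
C → match
D → match
E → no match
F → match

A, B, C, D, F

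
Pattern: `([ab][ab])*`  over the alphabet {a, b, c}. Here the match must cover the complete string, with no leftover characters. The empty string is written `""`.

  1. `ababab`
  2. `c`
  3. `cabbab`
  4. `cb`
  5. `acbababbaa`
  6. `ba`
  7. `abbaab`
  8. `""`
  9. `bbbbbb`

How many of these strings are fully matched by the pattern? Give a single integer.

5

1 → match
2 → no match
3 → no match
4 → no match
5 → no match
6 → match
7 → match
8 → match
9 → match
Total matched: 5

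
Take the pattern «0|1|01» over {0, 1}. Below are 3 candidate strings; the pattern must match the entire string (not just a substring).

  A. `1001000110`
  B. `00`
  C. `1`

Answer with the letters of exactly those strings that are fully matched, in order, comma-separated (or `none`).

C

A → no match
B → no match
C → match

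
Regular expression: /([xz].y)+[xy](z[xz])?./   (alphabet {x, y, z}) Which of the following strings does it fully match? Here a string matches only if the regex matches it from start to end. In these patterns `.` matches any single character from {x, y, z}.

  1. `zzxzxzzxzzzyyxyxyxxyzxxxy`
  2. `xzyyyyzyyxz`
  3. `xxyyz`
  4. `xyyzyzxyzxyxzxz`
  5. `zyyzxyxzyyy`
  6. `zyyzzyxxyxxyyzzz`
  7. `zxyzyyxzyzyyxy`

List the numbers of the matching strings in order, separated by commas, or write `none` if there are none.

1 → no match
2 → no match
3 → match
4 → no match
5 → match
6 → match
7 → match

3, 5, 6, 7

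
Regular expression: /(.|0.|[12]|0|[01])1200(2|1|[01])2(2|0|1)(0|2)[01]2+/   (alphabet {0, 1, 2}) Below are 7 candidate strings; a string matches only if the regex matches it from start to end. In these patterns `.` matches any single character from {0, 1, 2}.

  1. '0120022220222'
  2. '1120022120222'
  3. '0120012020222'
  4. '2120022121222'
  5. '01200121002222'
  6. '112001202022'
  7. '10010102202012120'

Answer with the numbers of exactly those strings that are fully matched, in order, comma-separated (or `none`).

1, 2, 3, 4, 5, 6

1 → match
2 → match
3 → match
4 → match
5 → match
6 → match
7 → no match — must end with '2'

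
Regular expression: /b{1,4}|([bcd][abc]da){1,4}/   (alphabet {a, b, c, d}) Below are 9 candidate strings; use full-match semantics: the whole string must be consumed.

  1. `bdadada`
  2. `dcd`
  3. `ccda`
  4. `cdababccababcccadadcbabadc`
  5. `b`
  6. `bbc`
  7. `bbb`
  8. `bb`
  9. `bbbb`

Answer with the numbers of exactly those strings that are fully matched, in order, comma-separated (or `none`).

3, 5, 7, 8, 9

1. `bdadada` → no match
2. `dcd` → no match
3. `ccda` → match
4 → no match
5. `b` → match
6. `bbc` → no match
7. `bbb` → match
8. `bb` → match
9. `bbbb` → match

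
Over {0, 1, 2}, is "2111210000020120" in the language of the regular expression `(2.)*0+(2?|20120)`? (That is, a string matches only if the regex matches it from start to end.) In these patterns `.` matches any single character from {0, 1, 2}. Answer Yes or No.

No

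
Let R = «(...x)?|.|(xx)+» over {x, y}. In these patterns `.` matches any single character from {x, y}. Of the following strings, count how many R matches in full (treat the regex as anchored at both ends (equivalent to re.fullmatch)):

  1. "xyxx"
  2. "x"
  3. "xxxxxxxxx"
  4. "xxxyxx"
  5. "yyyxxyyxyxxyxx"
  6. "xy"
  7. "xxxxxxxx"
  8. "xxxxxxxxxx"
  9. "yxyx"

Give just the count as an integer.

5

1. "xyxx" → match
2. "x" → match
3. "xxxxxxxxx" → no match
4. "xxxyxx" → no match
5 → no match
6. "xy" → no match
7. "xxxxxxxx" → match
8. "xxxxxxxxxx" → match
9. "yxyx" → match
Total matched: 5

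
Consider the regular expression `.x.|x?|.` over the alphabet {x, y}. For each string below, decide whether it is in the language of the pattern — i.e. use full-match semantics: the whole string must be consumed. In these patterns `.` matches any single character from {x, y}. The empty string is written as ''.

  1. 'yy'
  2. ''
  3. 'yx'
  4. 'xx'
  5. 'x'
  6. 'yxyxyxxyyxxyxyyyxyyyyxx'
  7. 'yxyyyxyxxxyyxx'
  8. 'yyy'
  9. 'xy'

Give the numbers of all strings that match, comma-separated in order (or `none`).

2, 5

1 → no match
2 → match
3 → no match
4 → no match
5 → match
6 → no match
7 → no match
8 → no match
9 → no match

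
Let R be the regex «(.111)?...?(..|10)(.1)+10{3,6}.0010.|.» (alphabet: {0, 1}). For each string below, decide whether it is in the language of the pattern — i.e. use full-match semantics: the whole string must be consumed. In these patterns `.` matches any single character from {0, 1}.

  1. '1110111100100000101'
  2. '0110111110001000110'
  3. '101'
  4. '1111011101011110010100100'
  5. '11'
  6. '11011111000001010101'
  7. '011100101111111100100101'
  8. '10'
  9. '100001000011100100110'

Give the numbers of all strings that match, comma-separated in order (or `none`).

none

1 → no match
2 → no match
3 → no match
4 → no match
5 → no match
6 → no match
7 → no match
8 → no match
9 → no match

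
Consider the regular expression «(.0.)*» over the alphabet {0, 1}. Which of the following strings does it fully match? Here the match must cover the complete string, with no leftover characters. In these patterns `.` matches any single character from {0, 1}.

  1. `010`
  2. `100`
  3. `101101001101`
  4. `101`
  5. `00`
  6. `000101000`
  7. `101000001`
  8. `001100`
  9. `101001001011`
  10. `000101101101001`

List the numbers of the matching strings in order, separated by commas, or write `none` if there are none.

2, 3, 4, 6, 7, 8, 10

1 → no match
2 → match
3 → match
4 → match
5 → no match
6 → match
7 → match
8 → match
9 → no match
10 → match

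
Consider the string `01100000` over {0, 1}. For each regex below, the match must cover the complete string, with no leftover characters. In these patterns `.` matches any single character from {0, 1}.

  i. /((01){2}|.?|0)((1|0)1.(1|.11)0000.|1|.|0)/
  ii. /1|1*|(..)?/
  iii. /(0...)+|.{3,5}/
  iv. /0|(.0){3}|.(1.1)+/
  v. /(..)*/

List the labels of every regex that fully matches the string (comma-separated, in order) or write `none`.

i → no match
ii → no match
iii → match
iv → no match
v → match

iii, v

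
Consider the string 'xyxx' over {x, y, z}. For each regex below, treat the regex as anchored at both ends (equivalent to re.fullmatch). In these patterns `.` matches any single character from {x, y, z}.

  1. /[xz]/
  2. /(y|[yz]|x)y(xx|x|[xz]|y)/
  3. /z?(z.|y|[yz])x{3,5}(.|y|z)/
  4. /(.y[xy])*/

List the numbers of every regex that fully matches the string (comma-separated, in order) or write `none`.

1 → no match
2 → match
3 → no match
4 → no match

2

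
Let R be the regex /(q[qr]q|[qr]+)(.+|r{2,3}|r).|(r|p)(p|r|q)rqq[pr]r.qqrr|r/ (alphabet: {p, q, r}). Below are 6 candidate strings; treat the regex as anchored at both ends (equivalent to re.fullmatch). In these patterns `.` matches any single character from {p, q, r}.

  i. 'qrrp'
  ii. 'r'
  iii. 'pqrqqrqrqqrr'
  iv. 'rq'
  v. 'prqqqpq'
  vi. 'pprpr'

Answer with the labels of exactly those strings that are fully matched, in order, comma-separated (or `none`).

i → match
ii → match
iii → no match
iv → no match
v → no match
vi → no match

i, ii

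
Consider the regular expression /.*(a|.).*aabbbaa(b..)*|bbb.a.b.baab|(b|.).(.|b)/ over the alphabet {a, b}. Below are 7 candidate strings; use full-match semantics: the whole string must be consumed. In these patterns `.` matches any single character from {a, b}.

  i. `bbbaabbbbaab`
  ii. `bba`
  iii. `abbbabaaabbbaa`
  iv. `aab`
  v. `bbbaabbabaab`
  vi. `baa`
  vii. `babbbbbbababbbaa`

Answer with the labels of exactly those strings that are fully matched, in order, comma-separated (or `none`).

i → match
ii → match
iii → match
iv → match
v → match
vi → match
vii → no match

i, ii, iii, iv, v, vi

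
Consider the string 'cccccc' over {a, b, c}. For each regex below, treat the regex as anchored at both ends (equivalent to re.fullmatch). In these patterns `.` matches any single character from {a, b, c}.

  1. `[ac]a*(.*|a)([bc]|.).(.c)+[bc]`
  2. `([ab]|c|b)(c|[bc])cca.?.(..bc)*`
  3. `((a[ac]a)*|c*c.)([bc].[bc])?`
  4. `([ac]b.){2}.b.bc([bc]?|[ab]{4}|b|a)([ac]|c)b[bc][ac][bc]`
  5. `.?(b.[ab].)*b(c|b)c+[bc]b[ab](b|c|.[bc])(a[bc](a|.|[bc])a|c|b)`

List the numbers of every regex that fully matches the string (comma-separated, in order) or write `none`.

1 → match
2 → no match
3 → match
4 → no match
5 → no match

1, 3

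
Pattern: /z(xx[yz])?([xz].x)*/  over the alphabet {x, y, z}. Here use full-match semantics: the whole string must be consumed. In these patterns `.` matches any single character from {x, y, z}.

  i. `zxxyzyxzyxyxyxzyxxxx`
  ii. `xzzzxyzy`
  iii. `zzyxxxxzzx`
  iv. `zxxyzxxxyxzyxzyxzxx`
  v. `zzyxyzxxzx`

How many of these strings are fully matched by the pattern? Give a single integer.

i → no match
ii → no match — must start with `z`
iii → match
iv → match
v → no match
Total matched: 2

2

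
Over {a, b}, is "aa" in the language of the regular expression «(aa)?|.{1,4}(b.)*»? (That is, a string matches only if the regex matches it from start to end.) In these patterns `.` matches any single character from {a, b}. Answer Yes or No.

Yes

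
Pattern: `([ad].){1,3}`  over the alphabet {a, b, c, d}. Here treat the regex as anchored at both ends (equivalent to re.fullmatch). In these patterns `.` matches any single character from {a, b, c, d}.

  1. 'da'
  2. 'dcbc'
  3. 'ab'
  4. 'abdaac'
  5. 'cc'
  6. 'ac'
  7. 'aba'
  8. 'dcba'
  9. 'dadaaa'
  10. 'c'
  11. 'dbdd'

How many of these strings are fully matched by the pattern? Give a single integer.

1 → match
2 → no match
3 → match
4 → match
5 → no match
6 → match
7 → no match
8 → no match
9 → match
10 → no match
11 → match
Total matched: 6

6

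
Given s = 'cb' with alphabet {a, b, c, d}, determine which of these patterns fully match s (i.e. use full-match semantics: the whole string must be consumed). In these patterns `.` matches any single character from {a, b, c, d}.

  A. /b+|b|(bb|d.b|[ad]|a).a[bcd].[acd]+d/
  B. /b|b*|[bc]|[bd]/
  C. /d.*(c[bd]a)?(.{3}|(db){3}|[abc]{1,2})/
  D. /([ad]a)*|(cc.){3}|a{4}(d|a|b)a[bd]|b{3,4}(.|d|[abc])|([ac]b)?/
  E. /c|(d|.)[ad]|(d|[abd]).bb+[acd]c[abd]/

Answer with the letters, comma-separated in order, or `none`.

D

A → no match
B → no match
C → no match — must start with 'd'
D → match
E → no match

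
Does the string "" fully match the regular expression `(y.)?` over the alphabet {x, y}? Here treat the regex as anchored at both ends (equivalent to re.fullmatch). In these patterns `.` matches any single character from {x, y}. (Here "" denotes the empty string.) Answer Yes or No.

Yes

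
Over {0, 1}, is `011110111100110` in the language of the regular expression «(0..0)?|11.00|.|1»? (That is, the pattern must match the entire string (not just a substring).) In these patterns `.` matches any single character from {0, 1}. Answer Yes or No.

No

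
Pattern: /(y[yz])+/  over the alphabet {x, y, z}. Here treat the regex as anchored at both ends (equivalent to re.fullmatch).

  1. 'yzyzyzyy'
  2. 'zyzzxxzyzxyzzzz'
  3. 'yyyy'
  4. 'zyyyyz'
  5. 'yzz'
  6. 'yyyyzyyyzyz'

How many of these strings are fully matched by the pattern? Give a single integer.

2

1. 'yzyzyzyy' → match
2 → no match — must start with 'y'
3. 'yyyy' → match
4. 'zyyyyz' → no match — must start with 'y'
5. 'yzz' → no match
6. 'yyyyzyyyzyz' → no match
Total matched: 2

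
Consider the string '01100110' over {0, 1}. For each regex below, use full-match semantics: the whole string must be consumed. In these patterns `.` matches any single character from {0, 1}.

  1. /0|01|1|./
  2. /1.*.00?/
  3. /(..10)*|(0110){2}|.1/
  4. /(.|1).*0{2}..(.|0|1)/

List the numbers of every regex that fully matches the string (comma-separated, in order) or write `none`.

1 → no match
2 → no match — must start with '1'
3 → match
4 → match

3, 4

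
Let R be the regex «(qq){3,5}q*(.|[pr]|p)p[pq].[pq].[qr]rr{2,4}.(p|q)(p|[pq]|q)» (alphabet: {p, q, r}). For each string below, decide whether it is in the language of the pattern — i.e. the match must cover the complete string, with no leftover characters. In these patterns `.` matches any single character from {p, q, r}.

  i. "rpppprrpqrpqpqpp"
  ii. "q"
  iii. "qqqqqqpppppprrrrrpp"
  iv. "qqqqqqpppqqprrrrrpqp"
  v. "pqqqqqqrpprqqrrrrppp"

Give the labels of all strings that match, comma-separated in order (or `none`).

iii, iv

i → no match — must start with "qq"
ii → no match — must start with "qq"
iii → match
iv → match
v → no match — must start with "qq"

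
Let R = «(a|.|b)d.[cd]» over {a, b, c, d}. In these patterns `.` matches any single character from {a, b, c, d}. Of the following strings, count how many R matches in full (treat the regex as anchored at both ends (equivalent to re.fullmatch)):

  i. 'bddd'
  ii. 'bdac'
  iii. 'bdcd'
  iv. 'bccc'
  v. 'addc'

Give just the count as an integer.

i → match
ii → match
iii → match
iv → no match
v → match
Total matched: 4

4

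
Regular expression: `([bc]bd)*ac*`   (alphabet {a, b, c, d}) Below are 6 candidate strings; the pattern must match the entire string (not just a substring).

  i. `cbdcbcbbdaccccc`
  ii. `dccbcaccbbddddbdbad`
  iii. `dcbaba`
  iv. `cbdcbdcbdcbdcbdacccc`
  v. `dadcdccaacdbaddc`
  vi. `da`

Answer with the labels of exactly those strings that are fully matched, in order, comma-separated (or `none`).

i → no match
ii → no match
iii → no match
iv → match
v → no match
vi → no match

iv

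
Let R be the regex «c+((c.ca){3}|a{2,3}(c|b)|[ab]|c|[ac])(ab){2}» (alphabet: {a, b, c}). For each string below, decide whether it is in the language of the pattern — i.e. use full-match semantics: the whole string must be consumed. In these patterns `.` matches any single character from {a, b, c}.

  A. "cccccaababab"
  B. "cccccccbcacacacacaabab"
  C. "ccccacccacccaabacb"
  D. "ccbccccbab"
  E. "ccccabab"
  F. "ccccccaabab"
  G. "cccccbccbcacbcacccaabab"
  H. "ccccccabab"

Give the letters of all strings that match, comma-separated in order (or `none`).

A. "cccccaababab" → match
B → match
C → no match — must end with "ab"
D. "ccbccccbab" → no match
E. "ccccabab" → match
F. "ccccccaabab" → match
G → no match
H. "ccccccabab" → match

A, B, E, F, H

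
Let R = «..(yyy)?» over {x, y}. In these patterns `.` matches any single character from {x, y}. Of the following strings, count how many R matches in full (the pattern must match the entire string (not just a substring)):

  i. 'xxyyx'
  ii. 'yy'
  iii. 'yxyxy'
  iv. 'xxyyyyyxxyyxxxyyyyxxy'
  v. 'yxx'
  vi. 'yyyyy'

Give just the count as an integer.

2

i → no match
ii → match
iii → no match
iv → no match
v → no match
vi → match
Total matched: 2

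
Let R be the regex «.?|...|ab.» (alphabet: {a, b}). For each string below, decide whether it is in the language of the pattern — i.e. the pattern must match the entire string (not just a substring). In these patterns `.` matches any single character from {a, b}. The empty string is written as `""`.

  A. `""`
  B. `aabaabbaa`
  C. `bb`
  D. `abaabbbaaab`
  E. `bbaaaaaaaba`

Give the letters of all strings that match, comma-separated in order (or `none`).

A

A → match
B → no match
C → no match
D → no match
E → no match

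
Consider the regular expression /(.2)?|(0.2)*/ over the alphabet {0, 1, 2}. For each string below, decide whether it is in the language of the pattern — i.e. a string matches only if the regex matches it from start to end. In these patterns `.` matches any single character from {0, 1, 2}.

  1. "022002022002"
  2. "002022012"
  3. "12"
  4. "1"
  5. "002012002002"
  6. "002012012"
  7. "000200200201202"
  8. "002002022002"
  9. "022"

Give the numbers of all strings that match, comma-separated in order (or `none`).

1. "022002022002" → match
2. "002022012" → match
3. "12" → match
4. "1" → no match
5. "002012002002" → match
6. "002012012" → match
7 → no match
8. "002002022002" → match
9. "022" → match

1, 2, 3, 5, 6, 8, 9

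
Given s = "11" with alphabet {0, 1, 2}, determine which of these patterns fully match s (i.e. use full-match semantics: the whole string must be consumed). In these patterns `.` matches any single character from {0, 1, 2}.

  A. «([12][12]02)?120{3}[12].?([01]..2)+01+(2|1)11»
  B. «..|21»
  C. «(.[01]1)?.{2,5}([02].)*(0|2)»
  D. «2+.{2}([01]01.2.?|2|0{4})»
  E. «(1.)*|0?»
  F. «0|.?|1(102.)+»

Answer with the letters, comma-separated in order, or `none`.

B, E

A → no match
B → match
C → no match
D → no match — must start with "2"
E → match
F → no match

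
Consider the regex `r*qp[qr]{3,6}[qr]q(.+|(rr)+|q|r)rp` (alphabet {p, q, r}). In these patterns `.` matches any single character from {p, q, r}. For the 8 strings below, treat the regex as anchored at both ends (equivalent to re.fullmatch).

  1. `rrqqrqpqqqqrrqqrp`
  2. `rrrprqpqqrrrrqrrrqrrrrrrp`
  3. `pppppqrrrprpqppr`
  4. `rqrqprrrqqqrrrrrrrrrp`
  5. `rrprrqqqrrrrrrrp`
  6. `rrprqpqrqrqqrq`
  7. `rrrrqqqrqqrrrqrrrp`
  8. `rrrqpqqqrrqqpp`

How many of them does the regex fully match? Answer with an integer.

1 → no match
2 → no match
3 → no match — must end with `rp`
4 → no match
5 → no match
6 → no match — must end with `rp`
7 → no match
8 → no match — must end with `rp`
Total matched: 0

0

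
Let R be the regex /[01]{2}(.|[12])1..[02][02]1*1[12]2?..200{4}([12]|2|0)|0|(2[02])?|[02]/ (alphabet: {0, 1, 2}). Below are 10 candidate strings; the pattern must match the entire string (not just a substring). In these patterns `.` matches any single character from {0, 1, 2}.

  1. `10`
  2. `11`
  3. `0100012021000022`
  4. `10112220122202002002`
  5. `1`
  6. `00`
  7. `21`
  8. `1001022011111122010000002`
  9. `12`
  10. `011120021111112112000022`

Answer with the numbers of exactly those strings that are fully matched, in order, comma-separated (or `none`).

1 → no match
2 → no match
3 → no match
4 → no match
5 → no match
6 → no match
7 → no match
8 → no match
9 → no match
10 → no match

none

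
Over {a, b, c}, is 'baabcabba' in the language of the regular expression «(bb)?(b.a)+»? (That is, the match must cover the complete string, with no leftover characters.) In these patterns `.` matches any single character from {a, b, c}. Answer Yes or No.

Yes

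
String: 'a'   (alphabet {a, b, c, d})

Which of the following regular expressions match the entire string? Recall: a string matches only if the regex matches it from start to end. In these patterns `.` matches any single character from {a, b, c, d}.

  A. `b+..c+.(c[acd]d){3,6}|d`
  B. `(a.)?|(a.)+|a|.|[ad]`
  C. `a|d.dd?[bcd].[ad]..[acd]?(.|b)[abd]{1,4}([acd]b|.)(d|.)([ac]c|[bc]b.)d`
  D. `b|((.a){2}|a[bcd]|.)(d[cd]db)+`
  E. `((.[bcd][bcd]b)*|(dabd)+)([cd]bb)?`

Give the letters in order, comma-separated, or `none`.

A → no match — must end with 'd'
B → match
C → match
D → no match
E → no match

B, C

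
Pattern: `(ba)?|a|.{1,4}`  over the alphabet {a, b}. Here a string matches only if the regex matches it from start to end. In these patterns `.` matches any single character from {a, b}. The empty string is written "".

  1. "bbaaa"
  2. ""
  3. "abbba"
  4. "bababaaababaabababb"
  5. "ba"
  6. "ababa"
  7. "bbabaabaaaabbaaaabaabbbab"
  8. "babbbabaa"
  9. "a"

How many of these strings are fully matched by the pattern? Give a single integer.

1 → no match
2 → match
3 → no match
4 → no match
5 → match
6 → no match
7 → no match
8 → no match
9 → match
Total matched: 3

3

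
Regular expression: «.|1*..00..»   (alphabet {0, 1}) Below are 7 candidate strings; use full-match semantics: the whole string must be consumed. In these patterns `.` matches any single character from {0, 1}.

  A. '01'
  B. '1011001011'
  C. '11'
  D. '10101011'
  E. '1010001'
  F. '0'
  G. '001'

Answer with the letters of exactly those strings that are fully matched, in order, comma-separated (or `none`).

A → no match
B → no match
C → no match
D → no match
E → match
F → match
G → no match

E, F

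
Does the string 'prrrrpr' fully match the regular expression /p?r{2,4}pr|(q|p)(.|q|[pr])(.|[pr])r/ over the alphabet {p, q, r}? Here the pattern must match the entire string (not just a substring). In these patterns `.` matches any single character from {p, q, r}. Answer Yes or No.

Yes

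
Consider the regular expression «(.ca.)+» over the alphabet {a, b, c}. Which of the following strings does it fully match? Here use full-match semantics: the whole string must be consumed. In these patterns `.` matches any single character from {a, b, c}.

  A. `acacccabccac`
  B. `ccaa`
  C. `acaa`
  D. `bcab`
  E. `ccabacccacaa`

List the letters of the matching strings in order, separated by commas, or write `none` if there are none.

A → match
B → match
C → match
D → match
E → no match

A, B, C, D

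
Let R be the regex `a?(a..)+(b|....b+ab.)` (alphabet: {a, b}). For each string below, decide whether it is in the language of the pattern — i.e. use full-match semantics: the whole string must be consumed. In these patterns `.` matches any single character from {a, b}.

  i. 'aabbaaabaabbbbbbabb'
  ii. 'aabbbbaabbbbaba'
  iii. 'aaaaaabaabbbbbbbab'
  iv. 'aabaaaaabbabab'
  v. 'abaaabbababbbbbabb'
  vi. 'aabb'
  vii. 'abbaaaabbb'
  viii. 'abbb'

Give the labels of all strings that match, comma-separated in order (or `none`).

i, ii, iv, v, vi, vii, viii

i → match
ii → match
iii → no match
iv → match
v → match
vi → match
vii → match
viii → match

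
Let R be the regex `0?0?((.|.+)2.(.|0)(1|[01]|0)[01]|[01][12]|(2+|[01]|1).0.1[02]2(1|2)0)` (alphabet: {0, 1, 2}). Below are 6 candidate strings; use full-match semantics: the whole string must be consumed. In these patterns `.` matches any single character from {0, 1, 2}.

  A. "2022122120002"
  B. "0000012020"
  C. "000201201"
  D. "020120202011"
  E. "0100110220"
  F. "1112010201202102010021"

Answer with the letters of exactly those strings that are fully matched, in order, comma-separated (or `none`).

A → no match
B. "0000012020" → no match
C. "000201201" → no match
D. "020120202011" → no match
E. "0100110220" → match
F → no match

E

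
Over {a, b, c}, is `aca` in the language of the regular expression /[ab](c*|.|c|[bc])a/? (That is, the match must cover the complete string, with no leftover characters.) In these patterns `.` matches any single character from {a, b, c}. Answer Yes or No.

Yes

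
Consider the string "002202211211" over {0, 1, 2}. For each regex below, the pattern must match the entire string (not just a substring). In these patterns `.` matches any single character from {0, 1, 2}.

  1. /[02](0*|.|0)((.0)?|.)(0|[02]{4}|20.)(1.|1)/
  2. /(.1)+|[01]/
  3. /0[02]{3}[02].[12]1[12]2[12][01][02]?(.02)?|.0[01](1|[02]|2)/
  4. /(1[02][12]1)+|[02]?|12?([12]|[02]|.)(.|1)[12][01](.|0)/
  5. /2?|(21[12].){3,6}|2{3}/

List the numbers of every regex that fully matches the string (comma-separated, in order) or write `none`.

1 → no match
2 → no match
3 → match
4 → no match
5 → no match

3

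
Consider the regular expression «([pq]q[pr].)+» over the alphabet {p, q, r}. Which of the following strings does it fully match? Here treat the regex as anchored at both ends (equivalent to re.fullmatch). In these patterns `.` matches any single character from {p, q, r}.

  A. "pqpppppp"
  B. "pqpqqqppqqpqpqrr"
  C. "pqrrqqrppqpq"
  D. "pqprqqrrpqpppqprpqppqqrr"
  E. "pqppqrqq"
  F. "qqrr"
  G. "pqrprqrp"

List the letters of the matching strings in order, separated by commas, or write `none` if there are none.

A → no match
B → match
C → match
D → match
E → no match
F → match
G → no match

B, C, D, F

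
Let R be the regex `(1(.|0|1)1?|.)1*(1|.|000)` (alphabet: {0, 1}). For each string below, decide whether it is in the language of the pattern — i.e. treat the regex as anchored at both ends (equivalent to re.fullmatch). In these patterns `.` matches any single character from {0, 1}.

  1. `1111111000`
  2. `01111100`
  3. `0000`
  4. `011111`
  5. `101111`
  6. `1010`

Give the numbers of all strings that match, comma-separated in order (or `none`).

1, 3, 4, 5, 6

1 → match
2 → no match
3 → match
4 → match
5 → match
6 → match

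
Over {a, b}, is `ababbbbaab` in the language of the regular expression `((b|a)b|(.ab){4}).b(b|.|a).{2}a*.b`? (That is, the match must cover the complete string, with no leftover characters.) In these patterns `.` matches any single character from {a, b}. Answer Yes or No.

Yes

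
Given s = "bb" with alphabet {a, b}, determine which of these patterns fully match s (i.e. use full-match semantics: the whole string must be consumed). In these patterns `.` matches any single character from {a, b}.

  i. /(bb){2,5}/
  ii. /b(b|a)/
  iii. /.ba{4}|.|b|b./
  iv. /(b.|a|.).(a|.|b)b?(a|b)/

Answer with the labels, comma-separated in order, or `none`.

ii, iii

i → no match
ii → match
iii → match
iv → no match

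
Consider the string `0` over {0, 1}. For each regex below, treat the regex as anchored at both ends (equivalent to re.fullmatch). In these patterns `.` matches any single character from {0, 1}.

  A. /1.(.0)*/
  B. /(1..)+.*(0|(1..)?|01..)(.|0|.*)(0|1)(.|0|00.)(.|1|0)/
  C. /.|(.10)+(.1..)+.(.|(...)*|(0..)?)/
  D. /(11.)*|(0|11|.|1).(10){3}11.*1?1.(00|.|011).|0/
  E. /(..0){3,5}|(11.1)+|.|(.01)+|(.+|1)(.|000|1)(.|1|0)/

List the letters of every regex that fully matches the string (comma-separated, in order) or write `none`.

A → no match — must start with `1`
B → no match — must start with `1`
C → match
D → match
E → match

C, D, E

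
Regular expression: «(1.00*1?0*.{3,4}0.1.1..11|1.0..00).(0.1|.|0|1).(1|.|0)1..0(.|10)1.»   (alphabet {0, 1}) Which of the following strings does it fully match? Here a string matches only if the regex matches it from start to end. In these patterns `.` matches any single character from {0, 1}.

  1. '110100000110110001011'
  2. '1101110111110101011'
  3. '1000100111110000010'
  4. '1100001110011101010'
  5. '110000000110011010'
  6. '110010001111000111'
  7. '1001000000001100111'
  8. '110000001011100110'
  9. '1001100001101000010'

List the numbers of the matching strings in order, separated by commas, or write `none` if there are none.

1, 6, 8

1 → match
2 → no match
3 → no match
4 → no match
5 → no match
6 → match
7 → no match
8 → match
9 → no match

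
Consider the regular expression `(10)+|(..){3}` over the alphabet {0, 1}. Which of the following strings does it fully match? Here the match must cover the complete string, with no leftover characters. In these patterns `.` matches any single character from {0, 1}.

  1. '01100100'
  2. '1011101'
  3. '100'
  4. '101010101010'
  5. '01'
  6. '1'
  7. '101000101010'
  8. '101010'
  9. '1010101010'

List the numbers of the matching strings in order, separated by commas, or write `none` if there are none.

1 → no match
2 → no match
3 → no match
4 → match
5 → no match
6 → no match
7 → no match
8 → match
9 → match

4, 8, 9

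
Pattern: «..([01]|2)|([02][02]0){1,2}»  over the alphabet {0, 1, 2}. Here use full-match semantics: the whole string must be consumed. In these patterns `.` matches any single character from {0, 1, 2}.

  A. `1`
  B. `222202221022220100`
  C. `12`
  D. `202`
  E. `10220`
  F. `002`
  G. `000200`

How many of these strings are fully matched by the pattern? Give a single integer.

3

A → no match
B → no match
C → no match
D → match
E → no match
F → match
G → match
Total matched: 3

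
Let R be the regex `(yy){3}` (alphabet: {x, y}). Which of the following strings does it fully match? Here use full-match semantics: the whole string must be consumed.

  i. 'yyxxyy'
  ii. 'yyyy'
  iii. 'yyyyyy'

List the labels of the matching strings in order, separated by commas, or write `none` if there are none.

i. 'yyxxyy' → no match
ii. 'yyyy' → no match
iii. 'yyyyyy' → match

iii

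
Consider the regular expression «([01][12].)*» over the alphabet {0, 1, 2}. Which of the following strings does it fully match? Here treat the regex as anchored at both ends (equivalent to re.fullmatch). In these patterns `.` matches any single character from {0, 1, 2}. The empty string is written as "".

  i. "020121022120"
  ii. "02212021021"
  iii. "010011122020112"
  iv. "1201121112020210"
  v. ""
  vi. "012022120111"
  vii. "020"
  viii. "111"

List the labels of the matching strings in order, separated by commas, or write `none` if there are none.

i, iii, v, vi, vii, viii

i → match
ii → no match
iii → match
iv → no match
v → match
vi → match
vii → match
viii → match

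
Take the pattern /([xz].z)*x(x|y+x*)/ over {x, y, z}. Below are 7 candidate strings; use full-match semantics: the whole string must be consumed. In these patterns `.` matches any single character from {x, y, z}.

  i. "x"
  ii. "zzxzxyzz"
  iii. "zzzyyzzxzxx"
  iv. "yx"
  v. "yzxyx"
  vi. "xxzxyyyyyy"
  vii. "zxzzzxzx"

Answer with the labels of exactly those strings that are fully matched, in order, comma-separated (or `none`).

i → no match
ii → no match
iii → no match
iv → no match
v → no match
vi → match
vii → no match

vi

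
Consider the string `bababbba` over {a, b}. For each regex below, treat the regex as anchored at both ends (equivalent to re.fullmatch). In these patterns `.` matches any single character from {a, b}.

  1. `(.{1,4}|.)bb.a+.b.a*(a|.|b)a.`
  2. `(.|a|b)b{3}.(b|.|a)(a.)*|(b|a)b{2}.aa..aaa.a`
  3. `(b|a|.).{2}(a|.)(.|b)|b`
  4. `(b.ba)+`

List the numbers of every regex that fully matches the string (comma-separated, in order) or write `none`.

1 → no match
2 → no match
3 → no match
4 → match

4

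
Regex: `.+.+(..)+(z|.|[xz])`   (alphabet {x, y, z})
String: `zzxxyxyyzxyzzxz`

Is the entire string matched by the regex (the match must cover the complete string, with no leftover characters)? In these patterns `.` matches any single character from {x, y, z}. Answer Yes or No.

Yes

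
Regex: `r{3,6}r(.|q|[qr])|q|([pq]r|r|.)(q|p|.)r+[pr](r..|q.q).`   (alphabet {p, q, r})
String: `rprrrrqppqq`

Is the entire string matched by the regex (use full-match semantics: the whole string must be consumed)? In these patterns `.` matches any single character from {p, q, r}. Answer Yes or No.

No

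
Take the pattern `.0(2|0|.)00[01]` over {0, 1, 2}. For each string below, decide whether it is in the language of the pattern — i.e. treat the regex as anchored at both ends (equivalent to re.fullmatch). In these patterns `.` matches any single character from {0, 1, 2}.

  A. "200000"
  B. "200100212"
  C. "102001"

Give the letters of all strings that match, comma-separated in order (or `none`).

A → match
B → no match
C → match

A, C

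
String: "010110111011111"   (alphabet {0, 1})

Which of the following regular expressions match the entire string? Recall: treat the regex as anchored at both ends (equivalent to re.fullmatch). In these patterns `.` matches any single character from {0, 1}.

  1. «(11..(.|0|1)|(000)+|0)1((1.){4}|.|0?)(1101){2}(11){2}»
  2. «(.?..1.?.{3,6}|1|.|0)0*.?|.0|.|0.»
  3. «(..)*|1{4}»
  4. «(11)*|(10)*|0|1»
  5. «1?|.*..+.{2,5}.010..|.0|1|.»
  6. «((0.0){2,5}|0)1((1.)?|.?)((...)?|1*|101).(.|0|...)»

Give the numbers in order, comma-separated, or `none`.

1

1 → match
2 → no match
3 → no match
4 → no match
5 → no match
6 → no match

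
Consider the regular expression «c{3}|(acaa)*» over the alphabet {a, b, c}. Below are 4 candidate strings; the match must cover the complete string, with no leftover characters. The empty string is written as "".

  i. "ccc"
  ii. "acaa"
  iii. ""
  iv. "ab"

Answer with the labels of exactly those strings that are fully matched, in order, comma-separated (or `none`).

i, ii, iii

i → match
ii → match
iii → match
iv → no match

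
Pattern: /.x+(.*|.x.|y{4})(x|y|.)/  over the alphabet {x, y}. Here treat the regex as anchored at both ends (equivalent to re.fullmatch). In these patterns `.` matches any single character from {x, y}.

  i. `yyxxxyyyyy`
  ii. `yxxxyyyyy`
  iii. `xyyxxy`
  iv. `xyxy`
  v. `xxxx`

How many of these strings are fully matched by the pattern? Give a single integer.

i. `yyxxxyyyyy` → no match
ii. `yxxxyyyyy` → match
iii. `xyyxxy` → no match
iv. `xyxy` → no match
v. `xxxx` → match
Total matched: 2

2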